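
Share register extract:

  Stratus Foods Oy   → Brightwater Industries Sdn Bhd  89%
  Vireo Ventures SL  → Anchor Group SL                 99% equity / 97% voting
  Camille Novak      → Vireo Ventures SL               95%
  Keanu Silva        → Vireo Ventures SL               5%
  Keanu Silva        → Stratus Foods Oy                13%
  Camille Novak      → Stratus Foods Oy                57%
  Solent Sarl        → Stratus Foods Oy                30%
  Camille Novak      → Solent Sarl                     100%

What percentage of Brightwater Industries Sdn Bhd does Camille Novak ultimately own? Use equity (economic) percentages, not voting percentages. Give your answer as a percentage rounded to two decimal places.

77.43%

Camille reaches Brightwater along 2 paths.
Via Stratus: 57% × 89% = 50.73%.
Via Solent → Stratus: 100% × 30% × 89% = 26.7%.
Total: 50.73% + 26.7% = 77.43%.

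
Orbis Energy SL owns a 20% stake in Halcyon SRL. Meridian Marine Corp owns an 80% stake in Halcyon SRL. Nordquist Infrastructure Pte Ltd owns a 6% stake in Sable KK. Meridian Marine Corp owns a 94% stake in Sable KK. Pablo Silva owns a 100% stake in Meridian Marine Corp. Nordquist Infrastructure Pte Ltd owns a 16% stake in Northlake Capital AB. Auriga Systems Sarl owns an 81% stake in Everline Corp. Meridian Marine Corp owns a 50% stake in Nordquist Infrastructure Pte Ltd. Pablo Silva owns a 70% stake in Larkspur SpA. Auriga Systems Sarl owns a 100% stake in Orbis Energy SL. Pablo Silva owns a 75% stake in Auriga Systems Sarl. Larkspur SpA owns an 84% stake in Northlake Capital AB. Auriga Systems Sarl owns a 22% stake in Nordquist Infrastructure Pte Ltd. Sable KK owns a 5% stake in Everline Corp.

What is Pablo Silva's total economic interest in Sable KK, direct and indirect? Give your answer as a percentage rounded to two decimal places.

97.99%

Pablo reaches Sable along 3 paths.
Via Meridian: 100% × 94% = 94%.
Via Auriga → Nordquist: 75% × 22% × 6% = 0.99%.
Via Meridian → Nordquist: 100% × 50% × 6% = 3%.
Total: 94% + 0.99% + 3% = 97.99%.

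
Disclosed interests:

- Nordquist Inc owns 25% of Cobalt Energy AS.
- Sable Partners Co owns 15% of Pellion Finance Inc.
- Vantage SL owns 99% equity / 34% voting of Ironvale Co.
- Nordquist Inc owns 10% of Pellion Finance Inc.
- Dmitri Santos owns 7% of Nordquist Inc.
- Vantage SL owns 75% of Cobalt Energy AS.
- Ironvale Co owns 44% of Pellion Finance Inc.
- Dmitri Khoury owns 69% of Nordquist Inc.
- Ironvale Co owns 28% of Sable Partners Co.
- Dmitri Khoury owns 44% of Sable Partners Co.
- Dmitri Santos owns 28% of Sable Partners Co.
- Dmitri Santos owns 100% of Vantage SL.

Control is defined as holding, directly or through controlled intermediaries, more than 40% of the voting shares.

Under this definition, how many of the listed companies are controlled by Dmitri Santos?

Dmitri Santos holds 100% of Vantage, so Dmitri Santos controls Vantage.
Vantage holds 75% of Cobalt, so Dmitri Santos controls Cobalt.
No other company's threshold is met.
Dmitri Santos controls 2 companies.

2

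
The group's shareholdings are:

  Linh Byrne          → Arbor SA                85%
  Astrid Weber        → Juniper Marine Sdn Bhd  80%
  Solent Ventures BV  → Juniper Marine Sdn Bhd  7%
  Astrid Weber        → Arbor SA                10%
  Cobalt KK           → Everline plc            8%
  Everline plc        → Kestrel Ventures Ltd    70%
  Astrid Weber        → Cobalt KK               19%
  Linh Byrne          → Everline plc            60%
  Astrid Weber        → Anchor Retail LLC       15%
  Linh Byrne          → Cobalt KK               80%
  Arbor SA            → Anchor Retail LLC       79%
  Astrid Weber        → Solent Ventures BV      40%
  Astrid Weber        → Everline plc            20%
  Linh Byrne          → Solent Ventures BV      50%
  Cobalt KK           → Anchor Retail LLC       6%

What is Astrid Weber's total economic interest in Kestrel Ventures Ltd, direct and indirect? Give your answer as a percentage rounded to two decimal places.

15.06%

Astrid reaches Kestrel along 2 paths.
Via Everline: 20% × 70% = 14%.
Via Cobalt → Everline: 19% × 8% × 70% = 1.064%.
Total: 14% + 1.064% = 15.064%.
Rounded: 15.06%.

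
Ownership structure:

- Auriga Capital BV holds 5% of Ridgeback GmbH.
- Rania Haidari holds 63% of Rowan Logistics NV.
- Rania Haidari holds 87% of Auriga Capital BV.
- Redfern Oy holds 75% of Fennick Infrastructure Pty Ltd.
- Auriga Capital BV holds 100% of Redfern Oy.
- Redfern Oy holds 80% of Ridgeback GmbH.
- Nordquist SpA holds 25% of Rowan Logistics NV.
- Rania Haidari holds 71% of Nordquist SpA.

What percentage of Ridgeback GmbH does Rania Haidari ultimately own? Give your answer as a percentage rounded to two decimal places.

Rania reaches Ridgeback along 2 paths.
Via Auriga: 87% × 5% = 4.35%.
Via Auriga → Redfern: 87% × 100% × 80% = 69.6%.
Total: 4.35% + 69.6% = 73.95%.

73.95%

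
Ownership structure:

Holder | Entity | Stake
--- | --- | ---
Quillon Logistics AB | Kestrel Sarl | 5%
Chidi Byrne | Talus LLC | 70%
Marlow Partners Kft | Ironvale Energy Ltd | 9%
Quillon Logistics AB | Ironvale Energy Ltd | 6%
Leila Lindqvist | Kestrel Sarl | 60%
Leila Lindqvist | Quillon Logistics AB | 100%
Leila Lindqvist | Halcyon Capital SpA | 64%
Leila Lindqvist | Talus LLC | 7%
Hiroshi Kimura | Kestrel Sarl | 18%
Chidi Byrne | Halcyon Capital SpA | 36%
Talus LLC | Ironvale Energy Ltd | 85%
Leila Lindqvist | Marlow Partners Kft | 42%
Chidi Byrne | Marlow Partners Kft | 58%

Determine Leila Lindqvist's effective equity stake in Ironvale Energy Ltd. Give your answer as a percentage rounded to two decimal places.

Leila reaches Ironvale along 3 paths.
Via Quillon: 100% × 6% = 6%.
Via Talus: 7% × 85% = 5.95%.
Via Marlow: 42% × 9% = 3.78%.
Total: 6% + 5.95% + 3.78% = 15.73%.

15.73%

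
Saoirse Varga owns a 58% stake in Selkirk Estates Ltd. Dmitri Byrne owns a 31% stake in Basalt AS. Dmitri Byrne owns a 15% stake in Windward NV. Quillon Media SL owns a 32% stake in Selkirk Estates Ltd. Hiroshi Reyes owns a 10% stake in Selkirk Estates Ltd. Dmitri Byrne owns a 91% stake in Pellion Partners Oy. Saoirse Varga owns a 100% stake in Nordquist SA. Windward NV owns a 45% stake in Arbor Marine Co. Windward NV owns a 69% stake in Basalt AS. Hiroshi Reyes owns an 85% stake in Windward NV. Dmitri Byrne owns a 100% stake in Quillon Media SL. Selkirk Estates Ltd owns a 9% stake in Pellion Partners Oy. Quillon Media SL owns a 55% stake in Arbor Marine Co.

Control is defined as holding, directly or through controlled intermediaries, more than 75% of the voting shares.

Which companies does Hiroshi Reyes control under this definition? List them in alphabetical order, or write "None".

Hiroshi holds 85% of Windward, so Hiroshi controls Windward.
No other company's threshold is met.

Windward NV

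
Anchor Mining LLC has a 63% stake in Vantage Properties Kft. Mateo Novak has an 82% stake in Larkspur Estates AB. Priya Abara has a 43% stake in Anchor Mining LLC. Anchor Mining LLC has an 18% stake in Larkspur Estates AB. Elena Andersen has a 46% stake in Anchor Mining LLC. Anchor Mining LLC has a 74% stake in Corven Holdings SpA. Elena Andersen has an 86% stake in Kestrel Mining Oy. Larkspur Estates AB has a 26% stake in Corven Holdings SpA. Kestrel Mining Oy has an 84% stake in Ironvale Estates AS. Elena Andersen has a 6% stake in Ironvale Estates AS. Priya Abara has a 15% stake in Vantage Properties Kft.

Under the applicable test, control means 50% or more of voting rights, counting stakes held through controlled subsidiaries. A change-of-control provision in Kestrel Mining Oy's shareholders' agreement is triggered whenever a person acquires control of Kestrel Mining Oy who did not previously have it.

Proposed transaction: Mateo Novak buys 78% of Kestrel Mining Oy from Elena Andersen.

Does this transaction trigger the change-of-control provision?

Yes

The purchase adds only to Mateo's holdings (Elena's stake shrinks), so Mateo is the only person who could newly come to control Kestrel.
Mateo holds 82% of Larkspur, so Mateo controls Larkspur.
Neither Mateo nor any entity Mateo controls holds any voting interest in Kestrel.
So before the transaction, Mateo does not control Kestrel.
After the purchase, Mateo holds 78% of Kestrel directly, and Elena's stake falls to 8%.
Mateo holds 78% of Kestrel, so Mateo controls Kestrel.
Mateo did not control Kestrel before and does after, so the clause is triggered.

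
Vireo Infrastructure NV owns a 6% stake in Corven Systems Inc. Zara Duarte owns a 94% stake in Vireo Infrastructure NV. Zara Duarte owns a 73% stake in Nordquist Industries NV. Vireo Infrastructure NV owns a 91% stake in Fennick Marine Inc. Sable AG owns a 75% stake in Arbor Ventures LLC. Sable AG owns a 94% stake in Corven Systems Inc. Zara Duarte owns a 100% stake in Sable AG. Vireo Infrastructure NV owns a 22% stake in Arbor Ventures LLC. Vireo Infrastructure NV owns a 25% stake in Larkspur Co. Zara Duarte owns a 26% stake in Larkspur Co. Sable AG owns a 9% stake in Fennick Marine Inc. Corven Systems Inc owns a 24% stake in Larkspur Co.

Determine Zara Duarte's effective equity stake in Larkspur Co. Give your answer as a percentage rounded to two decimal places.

Zara reaches Larkspur along 4 paths.
Direct stake: 26% = 26%.
Via Vireo → Corven: 94% × 6% × 24% = 1.3536%.
Via Sable → Corven: 100% × 94% × 24% = 22.56%.
Via Vireo: 94% × 25% = 23.5%.
Total: 26% + 1.3536% + 22.56% + 23.5% = 73.4136%.
Rounded: 73.41%.

73.41%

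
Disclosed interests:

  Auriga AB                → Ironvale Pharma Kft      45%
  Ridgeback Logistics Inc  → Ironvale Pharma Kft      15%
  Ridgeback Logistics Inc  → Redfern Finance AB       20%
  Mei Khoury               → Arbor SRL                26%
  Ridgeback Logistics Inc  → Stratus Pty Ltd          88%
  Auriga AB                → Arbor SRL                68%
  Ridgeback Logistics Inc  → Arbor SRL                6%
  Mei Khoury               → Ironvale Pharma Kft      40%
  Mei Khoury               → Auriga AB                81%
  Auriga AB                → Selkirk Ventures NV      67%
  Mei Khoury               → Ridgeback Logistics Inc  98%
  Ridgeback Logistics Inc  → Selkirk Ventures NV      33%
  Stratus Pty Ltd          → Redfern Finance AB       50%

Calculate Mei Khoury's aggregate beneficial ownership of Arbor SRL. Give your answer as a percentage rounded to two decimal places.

Mei reaches Arbor along 3 paths.
Direct stake: 26% = 26%.
Via Auriga: 81% × 68% = 55.08%.
Via Ridgeback: 98% × 6% = 5.88%.
Total: 26% + 55.08% + 5.88% = 86.96%.

86.96%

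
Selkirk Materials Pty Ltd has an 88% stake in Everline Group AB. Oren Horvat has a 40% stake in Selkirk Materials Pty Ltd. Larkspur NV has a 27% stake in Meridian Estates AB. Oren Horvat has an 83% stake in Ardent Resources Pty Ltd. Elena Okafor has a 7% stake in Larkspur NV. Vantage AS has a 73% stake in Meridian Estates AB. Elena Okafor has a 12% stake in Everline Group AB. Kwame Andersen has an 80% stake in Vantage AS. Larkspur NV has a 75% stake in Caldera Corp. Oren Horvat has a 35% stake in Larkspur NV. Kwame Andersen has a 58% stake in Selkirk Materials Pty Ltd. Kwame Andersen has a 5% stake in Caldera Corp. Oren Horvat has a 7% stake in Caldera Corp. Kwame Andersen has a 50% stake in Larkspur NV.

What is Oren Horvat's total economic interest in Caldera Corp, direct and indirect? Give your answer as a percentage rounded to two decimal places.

Oren reaches Caldera along 2 paths.
Direct stake: 7% = 7%.
Via Larkspur: 35% × 75% = 26.25%.
Total: 7% + 26.25% = 33.25%.

33.25%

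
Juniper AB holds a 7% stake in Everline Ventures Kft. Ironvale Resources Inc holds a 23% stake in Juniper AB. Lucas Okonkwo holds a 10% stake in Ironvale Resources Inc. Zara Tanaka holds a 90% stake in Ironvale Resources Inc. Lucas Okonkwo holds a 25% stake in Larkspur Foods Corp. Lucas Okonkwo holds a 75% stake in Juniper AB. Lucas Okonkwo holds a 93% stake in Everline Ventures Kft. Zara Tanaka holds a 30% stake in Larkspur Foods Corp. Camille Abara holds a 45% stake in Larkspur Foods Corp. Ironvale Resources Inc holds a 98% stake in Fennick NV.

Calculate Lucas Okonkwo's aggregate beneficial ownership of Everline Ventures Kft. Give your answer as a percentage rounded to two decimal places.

98.41%

Lucas reaches Everline along 3 paths.
Direct stake: 93% = 93%.
Via Ironvale → Juniper: 10% × 23% × 7% = 0.161%.
Via Juniper: 75% × 7% = 5.25%.
Total: 93% + 0.161% + 5.25% = 98.411%.
Rounded: 98.41%.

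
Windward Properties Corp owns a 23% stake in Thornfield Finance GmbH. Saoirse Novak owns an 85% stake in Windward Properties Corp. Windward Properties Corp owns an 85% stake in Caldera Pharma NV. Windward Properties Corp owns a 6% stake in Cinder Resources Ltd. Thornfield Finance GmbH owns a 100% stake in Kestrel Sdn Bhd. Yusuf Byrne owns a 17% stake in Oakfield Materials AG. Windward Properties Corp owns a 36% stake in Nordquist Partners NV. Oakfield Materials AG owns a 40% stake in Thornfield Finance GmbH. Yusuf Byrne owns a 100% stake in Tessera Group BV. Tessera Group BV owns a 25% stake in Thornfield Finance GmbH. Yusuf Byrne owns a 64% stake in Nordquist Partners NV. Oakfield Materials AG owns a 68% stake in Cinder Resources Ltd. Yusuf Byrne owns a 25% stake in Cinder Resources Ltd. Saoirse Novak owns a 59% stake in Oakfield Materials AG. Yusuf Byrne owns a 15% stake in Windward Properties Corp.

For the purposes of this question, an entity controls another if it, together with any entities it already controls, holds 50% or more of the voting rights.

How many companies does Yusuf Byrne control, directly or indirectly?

Yusuf holds 100% of Tessera, so Yusuf controls Tessera.
Yusuf holds 64% of Nordquist, so Yusuf controls Nordquist.
No other company's threshold is met.
Yusuf controls 2 companies.

2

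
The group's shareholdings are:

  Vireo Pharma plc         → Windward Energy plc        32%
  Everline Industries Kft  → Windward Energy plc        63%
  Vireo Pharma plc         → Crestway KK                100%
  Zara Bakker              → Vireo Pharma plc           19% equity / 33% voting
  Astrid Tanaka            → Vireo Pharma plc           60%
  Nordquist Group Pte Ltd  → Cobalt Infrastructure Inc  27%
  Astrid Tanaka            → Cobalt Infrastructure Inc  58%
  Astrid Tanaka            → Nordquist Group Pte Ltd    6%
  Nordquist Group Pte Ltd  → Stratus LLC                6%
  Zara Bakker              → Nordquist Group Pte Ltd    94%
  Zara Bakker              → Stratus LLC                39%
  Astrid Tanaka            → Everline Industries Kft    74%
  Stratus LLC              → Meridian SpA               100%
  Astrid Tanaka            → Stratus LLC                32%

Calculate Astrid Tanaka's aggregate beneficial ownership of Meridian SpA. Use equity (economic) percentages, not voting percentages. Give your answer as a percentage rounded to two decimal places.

32.36%

Astrid reaches Meridian along 2 paths.
Via Nordquist → Stratus: 6% × 6% × 100% = 0.36%.
Via Stratus: 32% × 100% = 32%.
Total: 0.36% + 32% = 32.36%.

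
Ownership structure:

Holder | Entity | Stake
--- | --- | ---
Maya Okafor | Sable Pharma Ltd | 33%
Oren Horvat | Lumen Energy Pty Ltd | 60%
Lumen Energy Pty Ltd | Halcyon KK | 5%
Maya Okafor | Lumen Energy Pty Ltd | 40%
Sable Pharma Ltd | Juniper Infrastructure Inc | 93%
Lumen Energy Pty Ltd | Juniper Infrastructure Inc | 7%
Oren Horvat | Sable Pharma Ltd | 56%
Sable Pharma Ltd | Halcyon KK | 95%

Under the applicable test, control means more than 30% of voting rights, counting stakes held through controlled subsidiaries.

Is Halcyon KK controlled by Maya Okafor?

Yes

Maya holds 33% of Sable, so Maya controls Sable.
Maya holds 40% of Lumen, so Maya controls Lumen.
Sable and Lumen together hold 95% + 5% = 100% of Halcyon, so Maya controls Halcyon.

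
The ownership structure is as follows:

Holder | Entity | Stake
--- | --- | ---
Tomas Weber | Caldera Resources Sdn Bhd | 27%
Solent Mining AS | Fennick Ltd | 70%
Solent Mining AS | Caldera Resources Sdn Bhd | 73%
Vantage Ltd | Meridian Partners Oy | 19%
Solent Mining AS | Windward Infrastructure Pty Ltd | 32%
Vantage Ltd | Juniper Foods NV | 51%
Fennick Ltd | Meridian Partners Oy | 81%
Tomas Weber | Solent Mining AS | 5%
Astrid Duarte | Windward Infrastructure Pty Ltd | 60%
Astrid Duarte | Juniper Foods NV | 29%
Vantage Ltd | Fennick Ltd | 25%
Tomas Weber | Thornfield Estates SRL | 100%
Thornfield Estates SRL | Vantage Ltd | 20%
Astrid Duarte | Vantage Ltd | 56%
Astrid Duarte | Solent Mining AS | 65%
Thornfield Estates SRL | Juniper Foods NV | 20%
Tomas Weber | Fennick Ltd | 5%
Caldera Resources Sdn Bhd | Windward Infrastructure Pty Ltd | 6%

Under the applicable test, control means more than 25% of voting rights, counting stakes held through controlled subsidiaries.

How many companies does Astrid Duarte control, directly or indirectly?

Astrid holds 65% of Solent, so Astrid controls Solent.
Astrid holds 56% of Vantage, so Astrid controls Vantage.
Solent holds 73% of Caldera, so Astrid controls Caldera.
Vantage and Solent together hold 25% + 70% = 95% of Fennick, so Astrid controls Fennick.
Astrid and Vantage together hold 29% + 51% = 80% of Juniper, so Astrid controls Juniper.
Vantage and Fennick together hold 19% + 81% = 100% of Meridian, so Astrid controls Meridian.
Caldera and Solent and Astrid together hold 6% + 32% + 60% = 98% of Windward, so Astrid controls Windward.
No other company's threshold is met.
Astrid controls 7 companies.

7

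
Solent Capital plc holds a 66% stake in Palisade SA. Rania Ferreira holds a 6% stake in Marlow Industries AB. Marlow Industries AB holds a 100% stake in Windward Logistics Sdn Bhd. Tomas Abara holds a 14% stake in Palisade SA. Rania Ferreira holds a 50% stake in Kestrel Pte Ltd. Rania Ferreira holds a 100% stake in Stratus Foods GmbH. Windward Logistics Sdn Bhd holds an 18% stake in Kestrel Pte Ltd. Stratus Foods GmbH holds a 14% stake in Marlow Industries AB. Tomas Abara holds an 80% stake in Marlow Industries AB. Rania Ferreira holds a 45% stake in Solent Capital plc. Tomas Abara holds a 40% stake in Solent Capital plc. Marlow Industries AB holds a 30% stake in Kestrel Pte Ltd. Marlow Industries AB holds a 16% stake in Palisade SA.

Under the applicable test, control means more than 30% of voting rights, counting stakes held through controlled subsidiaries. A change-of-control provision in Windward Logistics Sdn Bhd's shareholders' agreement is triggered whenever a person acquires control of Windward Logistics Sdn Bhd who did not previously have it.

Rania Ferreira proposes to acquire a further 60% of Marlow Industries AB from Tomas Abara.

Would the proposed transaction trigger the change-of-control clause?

Yes

The purchase adds only to Rania's holdings (Tomas's stake shrinks), so Rania is the only person who could newly come to control Windward.
Rania holds 100% of Stratus, so Rania controls Stratus.
Rania holds 45% of Solent, so Rania controls Solent.
Solent holds 66% of Palisade, so Rania controls Palisade.
Rania holds 50% of Kestrel, so Rania controls Kestrel.
Neither Rania nor any entity Rania controls holds any voting interest in Windward.
So before the transaction, Rania does not control Windward.
After the purchase, Rania's direct stake in Marlow rises to 6% + 60% = 66%, and Tomas's stake falls to 20%.
Rania and Stratus together hold 66% + 14% = 80% of Marlow, so Rania controls Marlow.
Marlow holds 100% of Windward, so Rania controls Windward.
Rania did not control Windward before and does after, so the clause is triggered.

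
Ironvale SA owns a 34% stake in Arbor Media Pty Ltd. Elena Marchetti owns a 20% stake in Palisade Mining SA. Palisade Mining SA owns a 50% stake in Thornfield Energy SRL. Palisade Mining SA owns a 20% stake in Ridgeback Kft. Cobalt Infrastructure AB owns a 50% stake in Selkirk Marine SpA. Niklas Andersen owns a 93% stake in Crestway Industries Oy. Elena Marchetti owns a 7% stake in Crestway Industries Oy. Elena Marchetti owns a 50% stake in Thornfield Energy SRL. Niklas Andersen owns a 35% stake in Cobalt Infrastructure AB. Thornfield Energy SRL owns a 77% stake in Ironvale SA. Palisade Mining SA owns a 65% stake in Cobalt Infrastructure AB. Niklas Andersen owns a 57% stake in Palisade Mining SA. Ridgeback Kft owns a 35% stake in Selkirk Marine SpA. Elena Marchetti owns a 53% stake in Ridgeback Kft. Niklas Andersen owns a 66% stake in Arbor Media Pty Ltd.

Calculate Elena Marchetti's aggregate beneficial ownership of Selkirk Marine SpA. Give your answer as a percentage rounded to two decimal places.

Elena reaches Selkirk along 3 paths.
Via Palisade → Ridgeback: 20% × 20% × 35% = 1.4%.
Via Ridgeback: 53% × 35% = 18.55%.
Via Palisade → Cobalt: 20% × 65% × 50% = 6.5%.
Total: 1.4% + 18.55% + 6.5% = 26.45%.

26.45%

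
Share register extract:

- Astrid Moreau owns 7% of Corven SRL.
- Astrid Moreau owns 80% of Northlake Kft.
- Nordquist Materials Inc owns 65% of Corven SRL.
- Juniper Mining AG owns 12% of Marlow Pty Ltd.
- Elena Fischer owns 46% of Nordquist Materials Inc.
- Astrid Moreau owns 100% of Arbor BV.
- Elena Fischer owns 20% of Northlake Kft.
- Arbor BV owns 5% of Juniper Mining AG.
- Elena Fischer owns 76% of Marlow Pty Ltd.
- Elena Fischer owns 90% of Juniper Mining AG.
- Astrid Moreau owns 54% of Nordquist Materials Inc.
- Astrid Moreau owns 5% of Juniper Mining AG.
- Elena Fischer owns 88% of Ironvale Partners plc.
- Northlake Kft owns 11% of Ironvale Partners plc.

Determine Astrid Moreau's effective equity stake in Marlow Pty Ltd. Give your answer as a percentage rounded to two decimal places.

1.20%

Astrid reaches Marlow along 2 paths.
Via Arbor → Juniper: 100% × 5% × 12% = 0.6%.
Via Juniper: 5% × 12% = 0.6%.
Total: 0.6% + 0.6% = 1.2%.
Rounded: 1.20%.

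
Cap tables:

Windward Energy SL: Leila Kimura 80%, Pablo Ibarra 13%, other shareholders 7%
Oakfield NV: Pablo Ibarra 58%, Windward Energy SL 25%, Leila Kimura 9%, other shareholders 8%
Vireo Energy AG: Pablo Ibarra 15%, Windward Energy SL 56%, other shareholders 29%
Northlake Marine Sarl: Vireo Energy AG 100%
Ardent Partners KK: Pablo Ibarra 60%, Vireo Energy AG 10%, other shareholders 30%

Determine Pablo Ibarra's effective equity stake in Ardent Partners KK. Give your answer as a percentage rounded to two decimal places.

62.23%

Pablo reaches Ardent along 3 paths.
Direct stake: 60% = 60%.
Via Vireo: 15% × 10% = 1.5%.
Via Windward → Vireo: 13% × 56% × 10% = 0.728%.
Total: 60% + 1.5% + 0.728% = 62.228%.
Rounded: 62.23%.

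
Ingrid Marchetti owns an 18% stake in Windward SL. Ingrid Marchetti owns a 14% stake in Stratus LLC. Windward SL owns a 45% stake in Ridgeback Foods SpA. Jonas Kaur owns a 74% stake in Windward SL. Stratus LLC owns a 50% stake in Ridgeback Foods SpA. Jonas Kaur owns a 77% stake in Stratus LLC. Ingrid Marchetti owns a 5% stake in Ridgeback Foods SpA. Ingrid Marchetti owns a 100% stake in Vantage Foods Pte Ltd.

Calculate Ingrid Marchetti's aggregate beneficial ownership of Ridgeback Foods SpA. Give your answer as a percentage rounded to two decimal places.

20.10%

Ingrid reaches Ridgeback along 3 paths.
Via Stratus: 14% × 50% = 7%.
Via Windward: 18% × 45% = 8.1%.
Direct stake: 5% = 5%.
Total: 7% + 8.1% + 5% = 20.1%.
Rounded: 20.10%.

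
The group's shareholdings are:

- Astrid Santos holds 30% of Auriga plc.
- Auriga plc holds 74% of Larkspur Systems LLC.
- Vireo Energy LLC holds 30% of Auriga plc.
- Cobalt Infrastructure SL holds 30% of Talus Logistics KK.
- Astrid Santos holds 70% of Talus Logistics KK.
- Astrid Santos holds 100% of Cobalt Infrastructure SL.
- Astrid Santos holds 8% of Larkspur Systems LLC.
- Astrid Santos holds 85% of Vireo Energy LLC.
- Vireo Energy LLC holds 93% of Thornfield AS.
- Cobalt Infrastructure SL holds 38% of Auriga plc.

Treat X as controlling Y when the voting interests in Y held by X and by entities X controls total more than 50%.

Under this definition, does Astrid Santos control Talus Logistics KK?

Yes

Astrid holds 100% of Cobalt, so Astrid controls Cobalt.
Cobalt and Astrid together hold 30% + 70% = 100% of Talus, so Astrid controls Talus.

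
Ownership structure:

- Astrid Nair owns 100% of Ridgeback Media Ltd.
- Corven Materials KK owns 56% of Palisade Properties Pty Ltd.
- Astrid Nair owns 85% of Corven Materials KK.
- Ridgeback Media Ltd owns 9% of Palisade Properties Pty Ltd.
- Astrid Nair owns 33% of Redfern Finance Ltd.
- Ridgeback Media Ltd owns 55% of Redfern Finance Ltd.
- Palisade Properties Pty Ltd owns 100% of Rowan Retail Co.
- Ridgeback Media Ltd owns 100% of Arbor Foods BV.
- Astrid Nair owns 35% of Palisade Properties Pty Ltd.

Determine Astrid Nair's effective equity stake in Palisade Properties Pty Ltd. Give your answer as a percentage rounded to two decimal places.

91.60%

Astrid reaches Palisade along 3 paths.
Via Corven: 85% × 56% = 47.6%.
Via Ridgeback: 100% × 9% = 9%.
Direct stake: 35% = 35%.
Total: 47.6% + 9% + 35% = 91.6%.
Rounded: 91.60%.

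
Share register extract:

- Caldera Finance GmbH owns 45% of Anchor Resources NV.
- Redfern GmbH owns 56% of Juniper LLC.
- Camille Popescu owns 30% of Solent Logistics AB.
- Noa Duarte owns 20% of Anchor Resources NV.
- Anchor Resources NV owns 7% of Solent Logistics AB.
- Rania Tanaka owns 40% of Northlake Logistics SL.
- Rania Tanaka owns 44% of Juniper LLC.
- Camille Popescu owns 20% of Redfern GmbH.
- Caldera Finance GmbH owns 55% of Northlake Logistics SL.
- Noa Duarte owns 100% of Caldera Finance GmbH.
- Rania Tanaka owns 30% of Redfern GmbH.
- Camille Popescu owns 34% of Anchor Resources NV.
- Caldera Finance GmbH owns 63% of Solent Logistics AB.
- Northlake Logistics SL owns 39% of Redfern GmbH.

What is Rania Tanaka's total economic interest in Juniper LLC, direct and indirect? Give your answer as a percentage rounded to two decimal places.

Rania reaches Juniper along 3 paths.
Direct stake: 44% = 44%.
Via Redfern: 30% × 56% = 16.8%.
Via Northlake → Redfern: 40% × 39% × 56% = 8.736%.
Total: 44% + 16.8% + 8.736% = 69.536%.
Rounded: 69.54%.

69.54%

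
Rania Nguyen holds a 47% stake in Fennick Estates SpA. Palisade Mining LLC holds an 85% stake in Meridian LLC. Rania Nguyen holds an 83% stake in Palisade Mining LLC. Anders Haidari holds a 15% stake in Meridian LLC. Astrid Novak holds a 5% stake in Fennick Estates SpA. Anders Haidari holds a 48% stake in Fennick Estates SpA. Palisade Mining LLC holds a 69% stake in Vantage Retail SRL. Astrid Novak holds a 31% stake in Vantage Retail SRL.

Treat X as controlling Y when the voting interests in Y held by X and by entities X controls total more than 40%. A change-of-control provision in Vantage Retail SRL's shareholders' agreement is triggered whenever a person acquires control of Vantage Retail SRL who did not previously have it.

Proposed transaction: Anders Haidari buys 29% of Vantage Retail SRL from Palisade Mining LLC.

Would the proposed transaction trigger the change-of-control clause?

The purchase adds only to Anders's holdings (Palisade's stake shrinks), so Anders is the only person who could newly come to control Vantage.
Anders holds 48% of Fennick, so Anders controls Fennick.
Neither Anders nor any entity Anders controls holds any voting interest in Vantage.
So before the transaction, Anders does not control Vantage.
After the purchase, Anders holds 29% of Vantage directly, and Palisade's stake falls to 40%.
After the transaction, Anders's side holds 29% of Vantage, not > 40%, so Anders still does not control Vantage.
No new person acquires control, so the clause is not triggered.

No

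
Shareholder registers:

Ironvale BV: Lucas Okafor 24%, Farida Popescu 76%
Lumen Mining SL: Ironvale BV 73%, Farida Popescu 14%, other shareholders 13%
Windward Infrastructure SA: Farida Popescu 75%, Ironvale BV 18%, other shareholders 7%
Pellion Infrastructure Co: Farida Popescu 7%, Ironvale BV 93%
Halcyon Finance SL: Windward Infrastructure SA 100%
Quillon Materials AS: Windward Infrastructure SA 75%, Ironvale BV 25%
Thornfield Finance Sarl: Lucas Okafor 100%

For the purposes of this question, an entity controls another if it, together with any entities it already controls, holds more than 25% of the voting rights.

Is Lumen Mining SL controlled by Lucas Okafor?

No

Lucas holds 100% of Thornfield, so Lucas controls Thornfield.
Neither Lucas nor any entity Lucas controls holds any voting interest in Lumen.
So Lucas does not control Lumen.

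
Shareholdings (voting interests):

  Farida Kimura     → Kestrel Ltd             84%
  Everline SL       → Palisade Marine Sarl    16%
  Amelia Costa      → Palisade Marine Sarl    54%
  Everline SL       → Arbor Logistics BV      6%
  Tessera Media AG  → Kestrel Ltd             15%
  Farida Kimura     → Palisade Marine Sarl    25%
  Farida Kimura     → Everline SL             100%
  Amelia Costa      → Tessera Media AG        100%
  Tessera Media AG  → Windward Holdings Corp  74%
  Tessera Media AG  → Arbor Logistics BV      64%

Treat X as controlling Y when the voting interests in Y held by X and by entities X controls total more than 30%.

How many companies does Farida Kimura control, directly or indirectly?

Farida holds 100% of Everline, so Farida controls Everline.
Farida and Everline together hold 25% + 16% = 41% of Palisade, so Farida controls Palisade.
Farida holds 84% of Kestrel, so Farida controls Kestrel.
No other company's threshold is met.
Farida controls 3 companies.

3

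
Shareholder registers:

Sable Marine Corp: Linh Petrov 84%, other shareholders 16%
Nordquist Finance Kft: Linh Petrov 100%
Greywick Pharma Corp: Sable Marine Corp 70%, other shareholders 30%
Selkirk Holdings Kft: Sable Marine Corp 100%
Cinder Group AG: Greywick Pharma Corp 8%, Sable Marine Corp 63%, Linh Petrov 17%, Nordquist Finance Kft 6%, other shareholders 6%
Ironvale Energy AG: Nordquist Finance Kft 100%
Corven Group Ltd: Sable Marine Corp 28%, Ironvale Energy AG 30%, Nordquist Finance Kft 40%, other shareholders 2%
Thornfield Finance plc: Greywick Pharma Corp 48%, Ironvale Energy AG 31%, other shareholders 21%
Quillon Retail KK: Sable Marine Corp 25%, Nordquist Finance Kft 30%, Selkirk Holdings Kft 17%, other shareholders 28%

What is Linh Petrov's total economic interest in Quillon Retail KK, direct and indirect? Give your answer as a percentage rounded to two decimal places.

65.28%

Linh reaches Quillon along 3 paths.
Via Sable: 84% × 25% = 21%.
Via Nordquist: 100% × 30% = 30%.
Via Sable → Selkirk: 84% × 100% × 17% = 14.28%.
Total: 21% + 30% + 14.28% = 65.28%.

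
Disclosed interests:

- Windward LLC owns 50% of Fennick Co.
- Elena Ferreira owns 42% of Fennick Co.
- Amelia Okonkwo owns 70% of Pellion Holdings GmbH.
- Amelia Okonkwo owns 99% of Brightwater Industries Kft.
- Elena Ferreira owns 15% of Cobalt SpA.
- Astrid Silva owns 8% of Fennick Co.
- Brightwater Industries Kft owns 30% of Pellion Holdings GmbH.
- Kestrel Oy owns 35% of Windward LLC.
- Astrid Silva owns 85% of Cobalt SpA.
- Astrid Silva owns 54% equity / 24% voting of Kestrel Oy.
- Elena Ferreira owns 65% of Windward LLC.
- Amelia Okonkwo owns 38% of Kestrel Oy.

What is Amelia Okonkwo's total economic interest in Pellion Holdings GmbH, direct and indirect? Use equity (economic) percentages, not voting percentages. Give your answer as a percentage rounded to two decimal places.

Amelia reaches Pellion along 2 paths.
Direct stake: 70% = 70%.
Via Brightwater: 99% × 30% = 29.7%.
Total: 70% + 29.7% = 99.7%.
Rounded: 99.70%.

99.70%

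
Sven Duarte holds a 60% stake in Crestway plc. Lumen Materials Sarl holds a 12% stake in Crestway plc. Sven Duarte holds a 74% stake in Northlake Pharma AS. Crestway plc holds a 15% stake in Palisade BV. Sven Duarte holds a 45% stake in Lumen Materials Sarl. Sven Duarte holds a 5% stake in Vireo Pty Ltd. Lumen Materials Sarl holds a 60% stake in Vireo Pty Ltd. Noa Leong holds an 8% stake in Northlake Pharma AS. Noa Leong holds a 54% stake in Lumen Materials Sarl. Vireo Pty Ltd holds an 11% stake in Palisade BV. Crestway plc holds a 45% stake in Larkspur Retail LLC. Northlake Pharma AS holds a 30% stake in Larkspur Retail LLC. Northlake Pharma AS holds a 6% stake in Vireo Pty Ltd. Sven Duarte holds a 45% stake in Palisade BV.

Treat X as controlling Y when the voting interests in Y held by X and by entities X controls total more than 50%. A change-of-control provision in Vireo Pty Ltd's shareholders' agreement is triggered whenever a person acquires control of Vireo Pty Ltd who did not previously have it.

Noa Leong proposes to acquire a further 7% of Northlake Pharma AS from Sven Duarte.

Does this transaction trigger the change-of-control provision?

The purchase adds only to Noa's holdings (Sven's stake shrinks), so Noa is the only person who could newly come to control Vireo.
Noa holds 54% of Lumen, so Noa controls Lumen.
Lumen holds 60% of Vireo, so Noa controls Vireo.
So Noa already controls Vireo before the transaction.
After the purchase, Noa's direct stake in Northlake rises to 8% + 7% = 15%, and Sven's stake falls to 67%.
Noa controlled Vireo already, so this is not a new person acquiring control; every other person's position is unchanged or reduced.
No new person acquires control, so the clause is not triggered.

No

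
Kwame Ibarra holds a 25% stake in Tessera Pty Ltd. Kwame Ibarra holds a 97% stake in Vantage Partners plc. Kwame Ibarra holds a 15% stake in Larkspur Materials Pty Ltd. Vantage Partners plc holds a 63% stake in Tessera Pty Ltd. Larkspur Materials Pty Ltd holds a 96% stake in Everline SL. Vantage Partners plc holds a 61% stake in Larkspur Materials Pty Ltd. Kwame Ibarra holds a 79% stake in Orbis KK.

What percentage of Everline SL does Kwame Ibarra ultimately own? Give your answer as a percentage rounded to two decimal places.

Kwame reaches Everline along 2 paths.
Via Vantage → Larkspur: 97% × 61% × 96% = 56.8032%.
Via Larkspur: 15% × 96% = 14.4%.
Total: 56.8032% + 14.4% = 71.2032%.
Rounded: 71.20%.

71.20%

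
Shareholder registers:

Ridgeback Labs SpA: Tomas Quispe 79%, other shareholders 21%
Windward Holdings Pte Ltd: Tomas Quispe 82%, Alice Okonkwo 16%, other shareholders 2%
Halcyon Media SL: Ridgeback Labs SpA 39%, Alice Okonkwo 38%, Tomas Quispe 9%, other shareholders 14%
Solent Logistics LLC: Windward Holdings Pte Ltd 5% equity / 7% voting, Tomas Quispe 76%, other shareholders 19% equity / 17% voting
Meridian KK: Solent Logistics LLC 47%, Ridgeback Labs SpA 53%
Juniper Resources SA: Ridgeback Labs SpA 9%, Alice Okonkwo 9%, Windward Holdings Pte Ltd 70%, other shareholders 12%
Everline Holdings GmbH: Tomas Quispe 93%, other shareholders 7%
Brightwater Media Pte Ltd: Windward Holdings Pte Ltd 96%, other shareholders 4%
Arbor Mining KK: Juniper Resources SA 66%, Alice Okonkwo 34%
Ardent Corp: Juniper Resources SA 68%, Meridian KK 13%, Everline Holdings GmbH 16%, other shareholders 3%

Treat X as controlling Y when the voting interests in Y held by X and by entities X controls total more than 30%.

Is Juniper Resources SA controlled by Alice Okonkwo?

No

Alice holds 38% of Halcyon, so Alice controls Halcyon.
Alice holds 34% of Arbor, so Alice controls Arbor.
In Juniper, Alice's side holds only 9%, not > 30%.
So Alice does not control Juniper.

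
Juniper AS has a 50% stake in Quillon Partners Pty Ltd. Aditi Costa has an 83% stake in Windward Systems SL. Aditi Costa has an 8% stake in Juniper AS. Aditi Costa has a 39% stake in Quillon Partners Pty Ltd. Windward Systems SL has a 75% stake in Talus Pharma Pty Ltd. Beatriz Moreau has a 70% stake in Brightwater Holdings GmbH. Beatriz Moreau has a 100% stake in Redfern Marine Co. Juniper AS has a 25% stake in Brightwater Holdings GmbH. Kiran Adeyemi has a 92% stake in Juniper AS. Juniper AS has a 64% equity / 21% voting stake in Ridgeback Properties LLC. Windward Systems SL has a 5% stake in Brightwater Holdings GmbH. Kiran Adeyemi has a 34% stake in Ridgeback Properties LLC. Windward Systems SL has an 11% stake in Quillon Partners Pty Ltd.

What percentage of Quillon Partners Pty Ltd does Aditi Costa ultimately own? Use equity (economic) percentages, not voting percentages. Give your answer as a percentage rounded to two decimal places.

52.13%

Aditi reaches Quillon along 3 paths.
Via Windward: 83% × 11% = 9.13%.
Direct stake: 39% = 39%.
Via Juniper: 8% × 50% = 4%.
Total: 9.13% + 39% + 4% = 52.13%.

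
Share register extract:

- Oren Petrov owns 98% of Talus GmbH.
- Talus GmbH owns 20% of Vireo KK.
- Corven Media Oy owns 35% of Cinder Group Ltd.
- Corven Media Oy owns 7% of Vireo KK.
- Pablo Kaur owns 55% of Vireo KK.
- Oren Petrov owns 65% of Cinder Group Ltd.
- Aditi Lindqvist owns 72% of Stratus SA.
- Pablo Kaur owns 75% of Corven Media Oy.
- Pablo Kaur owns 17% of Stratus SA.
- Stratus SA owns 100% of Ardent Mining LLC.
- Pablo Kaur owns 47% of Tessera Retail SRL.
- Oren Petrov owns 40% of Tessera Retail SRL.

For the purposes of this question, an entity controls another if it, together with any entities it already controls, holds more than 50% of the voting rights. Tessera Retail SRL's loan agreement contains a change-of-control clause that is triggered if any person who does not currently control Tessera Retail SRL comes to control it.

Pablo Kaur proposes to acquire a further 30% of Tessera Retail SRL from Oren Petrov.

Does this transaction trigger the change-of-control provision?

The purchase adds only to Pablo's holdings (Oren's stake shrinks), so Pablo is the only person who could newly come to control Tessera.
Pablo holds 75% of Corven, so Pablo controls Corven.
Corven and Pablo together hold 7% + 55% = 62% of Vireo, so Pablo controls Vireo.
In Tessera, Pablo's side holds only 47%, not > 50%.
So before the transaction, Pablo does not control Tessera.
After the purchase, Pablo's direct stake in Tessera rises to 47% + 30% = 77%, and Oren's stake falls to 10%.
Pablo holds 77% of Tessera, so Pablo controls Tessera.
Pablo did not control Tessera before and does after, so the clause is triggered.

Yes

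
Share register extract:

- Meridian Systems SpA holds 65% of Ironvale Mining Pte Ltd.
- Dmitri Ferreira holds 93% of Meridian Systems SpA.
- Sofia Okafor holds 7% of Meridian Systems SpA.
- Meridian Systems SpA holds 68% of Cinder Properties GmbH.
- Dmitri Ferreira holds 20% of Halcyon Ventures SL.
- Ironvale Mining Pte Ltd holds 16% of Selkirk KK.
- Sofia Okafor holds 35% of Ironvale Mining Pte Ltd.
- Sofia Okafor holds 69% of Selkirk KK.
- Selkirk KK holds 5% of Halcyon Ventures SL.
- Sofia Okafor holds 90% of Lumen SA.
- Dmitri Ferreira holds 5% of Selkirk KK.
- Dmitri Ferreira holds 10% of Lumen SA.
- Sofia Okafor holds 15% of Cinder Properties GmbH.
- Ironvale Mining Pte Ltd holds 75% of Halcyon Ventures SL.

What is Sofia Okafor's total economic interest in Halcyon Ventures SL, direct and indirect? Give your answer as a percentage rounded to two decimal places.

33.43%

Sofia reaches Halcyon along 5 paths.
Via Meridian → Ironvale → Selkirk: 7% × 65% × 16% × 5% = 0.0364%.
Via Ironvale → Selkirk: 35% × 16% × 5% = 0.28%.
Via Selkirk: 69% × 5% = 3.45%.
Via Meridian → Ironvale: 7% × 65% × 75% = 3.4125%.
Via Ironvale: 35% × 75% = 26.25%.
Total: 0.0364% + 0.28% + 3.45% + 3.4125% + 26.25% = 33.4289%.
Rounded: 33.43%.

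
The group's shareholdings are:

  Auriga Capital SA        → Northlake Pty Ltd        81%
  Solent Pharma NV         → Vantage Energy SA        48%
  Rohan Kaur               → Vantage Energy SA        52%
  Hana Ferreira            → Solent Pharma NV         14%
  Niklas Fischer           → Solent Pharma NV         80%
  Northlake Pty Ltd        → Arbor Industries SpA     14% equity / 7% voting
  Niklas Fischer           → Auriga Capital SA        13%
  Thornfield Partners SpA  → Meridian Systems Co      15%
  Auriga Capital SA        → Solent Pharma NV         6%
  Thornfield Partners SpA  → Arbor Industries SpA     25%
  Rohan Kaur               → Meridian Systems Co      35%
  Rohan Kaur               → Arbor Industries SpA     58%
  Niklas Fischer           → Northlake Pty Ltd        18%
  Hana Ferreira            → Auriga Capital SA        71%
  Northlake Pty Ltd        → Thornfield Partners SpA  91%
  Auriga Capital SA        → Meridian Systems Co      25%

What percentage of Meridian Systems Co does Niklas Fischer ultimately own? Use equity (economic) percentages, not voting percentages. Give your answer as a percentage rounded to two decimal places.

7.14%

Niklas reaches Meridian along 3 paths.
Via Auriga: 13% × 25% = 3.25%.
Via Northlake → Thornfield: 18% × 91% × 15% = 2.457%.
Via Auriga → Northlake → Thornfield: 13% × 81% × 91% × 15% = 1.437345%.
Total: 3.25% + 2.457% + 1.437345% = 7.144345%.
Rounded: 7.14%.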